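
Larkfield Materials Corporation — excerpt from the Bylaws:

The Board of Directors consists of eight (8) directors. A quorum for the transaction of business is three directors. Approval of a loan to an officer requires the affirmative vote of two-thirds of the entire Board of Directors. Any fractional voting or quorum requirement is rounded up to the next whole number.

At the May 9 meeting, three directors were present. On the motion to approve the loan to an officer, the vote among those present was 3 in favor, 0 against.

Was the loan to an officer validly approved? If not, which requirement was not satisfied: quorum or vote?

Quorum: 3 present; quorum is 3. Satisfied.
Vote: the loan to an officer requires two-thirds of the entire Board of Directors (8). 2/3 of 8 = 5.33, rounded up to 6, so 6 affirmative votes are needed; 3 voted in favor. Not satisfied.

Invalid — vote requirement not satisfied.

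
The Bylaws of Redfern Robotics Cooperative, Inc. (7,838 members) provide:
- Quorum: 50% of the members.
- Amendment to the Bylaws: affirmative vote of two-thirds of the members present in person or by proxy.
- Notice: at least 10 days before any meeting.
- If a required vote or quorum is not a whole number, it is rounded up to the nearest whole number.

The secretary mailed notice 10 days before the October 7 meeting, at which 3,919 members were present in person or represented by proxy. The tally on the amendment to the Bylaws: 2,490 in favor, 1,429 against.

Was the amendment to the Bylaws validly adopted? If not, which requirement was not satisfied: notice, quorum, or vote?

Invalid — vote requirement not satisfied.

Notice: 10 days given; 10 required. Satisfied.
Quorum: 50% of 7,838 = 3,919; 3,919 present. Satisfied.
Vote: requires two-thirds of those present (3,919); 2/3 of 3919 = 2612.67, rounded up to 2613, so 2,613 needed; 2,490 in favor. Not satisfied.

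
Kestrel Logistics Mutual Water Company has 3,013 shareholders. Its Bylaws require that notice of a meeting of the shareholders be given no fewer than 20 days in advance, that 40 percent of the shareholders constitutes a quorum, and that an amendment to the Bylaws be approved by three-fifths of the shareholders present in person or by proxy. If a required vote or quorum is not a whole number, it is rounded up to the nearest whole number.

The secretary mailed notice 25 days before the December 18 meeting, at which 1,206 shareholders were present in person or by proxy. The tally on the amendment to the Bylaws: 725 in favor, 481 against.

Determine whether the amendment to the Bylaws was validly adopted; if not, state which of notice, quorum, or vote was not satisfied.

Valid — all requirements satisfied.

Notice: 25 days given; 20 required. Satisfied.
Quorum: 40% of 3,013 = 1,205.20, rounded up to 1,206; 1,206 present. Satisfied.
Vote: requires three-fifths of those present (1,206); 3/5 of 1206 = 723.60, rounded up to 724, so 724 needed; 725 in favor. Satisfied.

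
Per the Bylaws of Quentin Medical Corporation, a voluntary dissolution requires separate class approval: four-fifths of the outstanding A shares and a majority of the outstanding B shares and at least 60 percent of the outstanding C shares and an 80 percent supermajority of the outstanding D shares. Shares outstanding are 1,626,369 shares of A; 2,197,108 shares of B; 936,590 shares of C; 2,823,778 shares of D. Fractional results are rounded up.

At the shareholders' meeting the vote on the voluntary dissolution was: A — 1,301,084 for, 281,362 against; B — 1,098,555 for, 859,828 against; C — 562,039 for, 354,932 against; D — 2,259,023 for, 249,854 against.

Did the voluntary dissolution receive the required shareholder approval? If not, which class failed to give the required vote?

A: 4/5 of 1626369 = 1301095.20, rounded up to 1301096; 1,301,096 required, 1,301,084 in favor — not approved.
B: a majority of 2197108 is 1098555; 1,098,555 required, 1,098,555 in favor — approved.
C: 3/5 of 936590 = 561954; 561,954 required, 562,039 in favor — approved.
D: 4/5 of 2823778 = 2259022.40, rounded up to 2259023; 2,259,023 required, 2,259,023 in favor — approved.

Not approved — the A shares did not give the required vote.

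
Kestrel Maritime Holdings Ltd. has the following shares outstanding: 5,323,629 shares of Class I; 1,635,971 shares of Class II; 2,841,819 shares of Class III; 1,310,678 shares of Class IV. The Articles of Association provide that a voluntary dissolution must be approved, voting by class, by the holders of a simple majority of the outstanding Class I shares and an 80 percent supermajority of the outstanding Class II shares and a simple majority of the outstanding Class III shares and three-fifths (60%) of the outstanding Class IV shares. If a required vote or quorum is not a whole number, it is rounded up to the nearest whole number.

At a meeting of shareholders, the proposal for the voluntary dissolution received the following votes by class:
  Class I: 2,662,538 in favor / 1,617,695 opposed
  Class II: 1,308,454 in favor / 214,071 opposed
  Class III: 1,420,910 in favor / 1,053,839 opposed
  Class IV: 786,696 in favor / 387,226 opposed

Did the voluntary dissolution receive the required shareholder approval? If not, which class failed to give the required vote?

Not approved — the Class II shares did not give the required vote.

Class I: a majority of 5323629 is 2661815; 2,661,815 required, 2,662,538 in favor — approved.
Class II: 4/5 of 1635971 = 1308776.80, rounded up to 1308777; 1,308,777 required, 1,308,454 in favor — not approved.
Class III: a majority of 2841819 is 1420910; 1,420,910 required, 1,420,910 in favor — approved.
Class IV: 3/5 of 1310678 = 786406.80, rounded up to 786407; 786,407 required, 786,696 in favor — approved.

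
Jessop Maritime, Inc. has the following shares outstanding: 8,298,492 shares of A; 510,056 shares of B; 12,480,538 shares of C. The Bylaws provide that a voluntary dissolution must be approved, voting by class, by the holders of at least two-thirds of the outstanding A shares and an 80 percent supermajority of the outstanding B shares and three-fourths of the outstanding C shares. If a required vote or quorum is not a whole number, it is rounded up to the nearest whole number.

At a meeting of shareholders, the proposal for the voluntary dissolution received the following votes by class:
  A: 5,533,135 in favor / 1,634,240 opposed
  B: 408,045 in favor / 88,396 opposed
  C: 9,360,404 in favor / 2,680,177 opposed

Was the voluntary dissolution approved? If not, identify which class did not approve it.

A: 2/3 of 8298492 = 5532328; 5,532,328 required, 5,533,135 in favor — approved.
B: 4/5 of 510056 = 408044.80, rounded up to 408045; 408,045 required, 408,045 in favor — approved.
C: 3/4 of 12480538 = 9360403.50, rounded up to 9360404; 9,360,404 required, 9,360,404 in favor — approved.

Approved — every class gave the required vote.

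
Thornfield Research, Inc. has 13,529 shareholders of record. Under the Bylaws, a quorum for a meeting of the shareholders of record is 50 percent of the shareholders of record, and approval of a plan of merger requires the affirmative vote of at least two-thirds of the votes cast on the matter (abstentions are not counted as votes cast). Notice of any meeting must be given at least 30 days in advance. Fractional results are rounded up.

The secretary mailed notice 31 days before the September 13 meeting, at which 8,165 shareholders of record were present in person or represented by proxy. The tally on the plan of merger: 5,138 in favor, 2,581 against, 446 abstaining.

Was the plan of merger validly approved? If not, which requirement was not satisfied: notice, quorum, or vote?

Invalid — vote requirement not satisfied.

Notice: 31 days given; 30 required. Satisfied.
Quorum: 50% of 13,529 = 6,764.50, rounded up to 6,765; 8,165 present. Satisfied.
Vote: requires two-thirds of the votes cast (8,165 − 446 abstaining = 7,719); 2/3 of 7719 = 5146, so 5,146 needed; 5,138 in favor. Not satisfied.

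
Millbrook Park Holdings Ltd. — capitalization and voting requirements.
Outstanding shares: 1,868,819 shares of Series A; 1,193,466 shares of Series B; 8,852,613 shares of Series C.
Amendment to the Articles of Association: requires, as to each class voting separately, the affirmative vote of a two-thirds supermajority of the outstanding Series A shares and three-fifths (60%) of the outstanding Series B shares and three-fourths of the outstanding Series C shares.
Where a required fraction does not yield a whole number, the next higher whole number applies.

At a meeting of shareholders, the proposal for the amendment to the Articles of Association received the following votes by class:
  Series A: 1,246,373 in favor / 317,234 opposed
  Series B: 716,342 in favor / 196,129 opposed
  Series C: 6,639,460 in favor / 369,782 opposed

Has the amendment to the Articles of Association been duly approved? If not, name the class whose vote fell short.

Approved — every class gave the required vote.

Series A: 2/3 of 1868819 = 1245879.33, rounded up to 1245880; 1,245,880 required, 1,246,373 in favor — approved.
Series B: 3/5 of 1193466 = 716079.60, rounded up to 716080; 716,080 required, 716,342 in favor — approved.
Series C: 3/4 of 8852613 = 6639459.75, rounded up to 6639460; 6,639,460 required, 6,639,460 in favor — approved.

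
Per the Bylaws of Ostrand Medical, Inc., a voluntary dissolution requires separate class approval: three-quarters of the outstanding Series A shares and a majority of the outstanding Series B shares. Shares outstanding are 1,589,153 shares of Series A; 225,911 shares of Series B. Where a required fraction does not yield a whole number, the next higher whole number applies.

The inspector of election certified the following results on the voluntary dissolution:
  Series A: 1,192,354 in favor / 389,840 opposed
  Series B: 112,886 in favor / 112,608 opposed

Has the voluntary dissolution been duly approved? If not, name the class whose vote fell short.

Series A: 3/4 of 1589153 = 1191864.75, rounded up to 1191865; 1,191,865 required, 1,192,354 in favor — approved.
Series B: a majority of 225911 is 112956; 112,956 required, 112,886 in favor — not approved.

Not approved — the Series B shares did not give the required vote.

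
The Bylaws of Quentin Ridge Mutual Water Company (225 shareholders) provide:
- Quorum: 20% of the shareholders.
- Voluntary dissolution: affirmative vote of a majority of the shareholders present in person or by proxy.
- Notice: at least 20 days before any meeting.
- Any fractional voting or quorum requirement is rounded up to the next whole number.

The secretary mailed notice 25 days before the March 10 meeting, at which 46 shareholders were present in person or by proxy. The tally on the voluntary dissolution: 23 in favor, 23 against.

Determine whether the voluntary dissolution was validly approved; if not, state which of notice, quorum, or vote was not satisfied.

Invalid — vote requirement not satisfied.

Notice: 25 days given; 20 required. Satisfied.
Quorum: 20% of 225 = 45; 46 present. Satisfied.
Vote: requires a majority of those present (46); a majority of 46 is 24, so 24 needed; 23 in favor. Not satisfied.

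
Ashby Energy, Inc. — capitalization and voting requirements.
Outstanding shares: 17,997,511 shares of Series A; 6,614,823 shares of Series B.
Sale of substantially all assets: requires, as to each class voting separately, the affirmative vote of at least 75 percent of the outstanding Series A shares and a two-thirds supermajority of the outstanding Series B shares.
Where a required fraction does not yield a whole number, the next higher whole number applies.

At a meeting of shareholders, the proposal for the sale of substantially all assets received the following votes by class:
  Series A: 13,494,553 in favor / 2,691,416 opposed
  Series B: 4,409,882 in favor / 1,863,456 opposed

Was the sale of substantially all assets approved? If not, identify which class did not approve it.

Not approved — the Series A shares did not give the required vote.

Series A: 3/4 of 17997511 = 13498133.25, rounded up to 13498134; 13,498,134 required, 13,494,553 in favor — not approved.
Series B: 2/3 of 6614823 = 4409882; 4,409,882 required, 4,409,882 in favor — approved.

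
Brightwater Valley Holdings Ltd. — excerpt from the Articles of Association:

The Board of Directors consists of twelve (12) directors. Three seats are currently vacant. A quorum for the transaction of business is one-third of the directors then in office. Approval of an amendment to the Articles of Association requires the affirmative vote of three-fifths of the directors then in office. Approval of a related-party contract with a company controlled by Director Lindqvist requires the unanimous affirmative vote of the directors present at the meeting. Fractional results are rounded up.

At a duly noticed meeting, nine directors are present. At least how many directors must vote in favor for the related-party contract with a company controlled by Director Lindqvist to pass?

The related-party contract with a company controlled by Director Lindqvist requires the unanimous vote of the directors present (9).
Unanimous means all 9.

9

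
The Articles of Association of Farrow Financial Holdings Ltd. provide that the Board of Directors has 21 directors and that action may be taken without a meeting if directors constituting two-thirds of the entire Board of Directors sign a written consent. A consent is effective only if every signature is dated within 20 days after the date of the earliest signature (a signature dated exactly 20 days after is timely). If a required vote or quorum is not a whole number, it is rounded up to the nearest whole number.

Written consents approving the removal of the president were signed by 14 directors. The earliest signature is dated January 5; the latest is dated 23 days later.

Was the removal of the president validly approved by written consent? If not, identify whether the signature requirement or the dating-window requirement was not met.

Signatures required: two-thirds of 21 — 2/3 of 21 = 14, so 14 needed; 14 signed. Sufficient.
Dating window: the latest signature is 23 days after the earliest; the limit is 20 days. Outside the window.

Not effective — dating-window requirement not satisfied.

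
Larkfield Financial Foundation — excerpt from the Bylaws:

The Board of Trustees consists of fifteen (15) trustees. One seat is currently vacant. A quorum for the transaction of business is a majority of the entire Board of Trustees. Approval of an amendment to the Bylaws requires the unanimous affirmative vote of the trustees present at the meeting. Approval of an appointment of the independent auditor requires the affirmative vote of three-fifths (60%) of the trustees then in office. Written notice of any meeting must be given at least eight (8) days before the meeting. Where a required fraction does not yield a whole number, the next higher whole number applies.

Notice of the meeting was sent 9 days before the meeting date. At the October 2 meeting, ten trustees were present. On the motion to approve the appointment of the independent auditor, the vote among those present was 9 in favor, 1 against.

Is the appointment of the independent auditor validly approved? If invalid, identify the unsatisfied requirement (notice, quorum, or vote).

Notice: 9 days given; 8 required (9 ≥ 8). Satisfied.
Quorum: 10 present; quorum is 8. Satisfied.
Vote: the appointment of the independent auditor requires three-fifths of the trustees then in office (14). 3/5 of 14 = 8.40, rounded up to 9, so 9 affirmative votes are needed; 9 voted in favor. Satisfied.

Valid — all requirements satisfied.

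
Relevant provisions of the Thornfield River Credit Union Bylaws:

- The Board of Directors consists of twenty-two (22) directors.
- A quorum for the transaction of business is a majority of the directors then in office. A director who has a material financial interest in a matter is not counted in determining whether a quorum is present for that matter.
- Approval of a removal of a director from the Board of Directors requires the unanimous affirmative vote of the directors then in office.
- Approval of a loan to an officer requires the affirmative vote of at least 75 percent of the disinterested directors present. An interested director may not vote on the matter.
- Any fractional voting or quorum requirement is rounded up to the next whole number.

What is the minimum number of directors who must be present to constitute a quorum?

12

A majority of 22 is 12.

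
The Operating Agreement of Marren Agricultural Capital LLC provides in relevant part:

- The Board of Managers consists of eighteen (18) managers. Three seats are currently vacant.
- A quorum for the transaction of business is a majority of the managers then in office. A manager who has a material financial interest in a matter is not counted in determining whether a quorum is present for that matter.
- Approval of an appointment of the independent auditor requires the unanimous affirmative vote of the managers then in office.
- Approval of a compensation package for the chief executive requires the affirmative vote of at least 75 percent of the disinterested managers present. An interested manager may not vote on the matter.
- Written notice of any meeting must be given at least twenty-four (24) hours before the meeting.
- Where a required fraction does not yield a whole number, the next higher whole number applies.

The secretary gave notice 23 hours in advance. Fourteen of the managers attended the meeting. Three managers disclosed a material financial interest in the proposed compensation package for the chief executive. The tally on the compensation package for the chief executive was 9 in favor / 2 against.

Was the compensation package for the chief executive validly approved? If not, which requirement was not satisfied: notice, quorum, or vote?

Invalid — notice requirement not satisfied.

Notice: 23 hours given; 24 required (23 < 24). Not satisfied.
Quorum: 14 present, but the 3 interested managers do not count, leaving 11. Quorum is 8. Satisfied.
Vote: the compensation package for the chief executive requires three-fourths of the disinterested managers present (14 − 3 = 11). 3/4 of 11 = 8.25, rounded up to 9, so 9 affirmative votes are needed; 9 voted in favor. Satisfied.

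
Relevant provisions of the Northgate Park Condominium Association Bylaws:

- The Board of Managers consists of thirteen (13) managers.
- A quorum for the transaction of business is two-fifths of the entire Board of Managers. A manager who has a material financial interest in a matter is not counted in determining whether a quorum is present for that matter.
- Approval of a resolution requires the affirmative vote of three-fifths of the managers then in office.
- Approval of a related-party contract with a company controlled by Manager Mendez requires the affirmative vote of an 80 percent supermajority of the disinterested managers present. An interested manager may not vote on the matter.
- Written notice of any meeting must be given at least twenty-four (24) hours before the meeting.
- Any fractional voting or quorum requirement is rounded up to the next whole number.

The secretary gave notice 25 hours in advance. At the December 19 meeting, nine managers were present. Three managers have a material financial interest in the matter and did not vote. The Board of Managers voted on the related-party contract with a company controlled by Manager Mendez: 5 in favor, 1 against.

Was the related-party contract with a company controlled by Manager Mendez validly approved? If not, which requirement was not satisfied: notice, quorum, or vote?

Valid — all requirements satisfied.

Notice: 25 hours given; 24 required (25 ≥ 24). Satisfied.
Quorum: 9 present, but the 3 interested managers do not count, leaving 6. Quorum is 6. Satisfied.
Vote: the related-party contract with a company controlled by Manager Mendez requires four-fifths of the disinterested managers present (9 − 3 = 6). 4/5 of 6 = 4.80, rounded up to 5, so 5 affirmative votes are needed; 5 voted in favor. Satisfied.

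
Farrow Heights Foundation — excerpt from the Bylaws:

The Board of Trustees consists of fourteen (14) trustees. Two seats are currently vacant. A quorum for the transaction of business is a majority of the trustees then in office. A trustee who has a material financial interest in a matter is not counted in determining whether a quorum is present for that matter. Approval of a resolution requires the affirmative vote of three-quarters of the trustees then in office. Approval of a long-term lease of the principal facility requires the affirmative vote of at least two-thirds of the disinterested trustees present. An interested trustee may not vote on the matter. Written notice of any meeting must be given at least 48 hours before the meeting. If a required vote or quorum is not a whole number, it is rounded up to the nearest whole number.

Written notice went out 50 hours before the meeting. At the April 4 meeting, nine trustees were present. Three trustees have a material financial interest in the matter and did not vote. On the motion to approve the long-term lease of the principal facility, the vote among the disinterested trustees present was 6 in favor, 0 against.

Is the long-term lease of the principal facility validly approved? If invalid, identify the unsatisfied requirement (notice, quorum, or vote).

Invalid — quorum requirement not satisfied.

Notice: 50 hours given; 48 required (50 ≥ 48). Satisfied.
Quorum: 9 present, but the 3 interested trustees do not count, leaving 6. Quorum is 7. Not satisfied.
Vote: the long-term lease of the principal facility requires two-thirds of the disinterested trustees present (9 − 3 = 6). 2/3 of 6 = 4, so 4 affirmative votes are needed; 6 voted in favor. Satisfied. (Moot — without a quorum no business can be validly transacted.)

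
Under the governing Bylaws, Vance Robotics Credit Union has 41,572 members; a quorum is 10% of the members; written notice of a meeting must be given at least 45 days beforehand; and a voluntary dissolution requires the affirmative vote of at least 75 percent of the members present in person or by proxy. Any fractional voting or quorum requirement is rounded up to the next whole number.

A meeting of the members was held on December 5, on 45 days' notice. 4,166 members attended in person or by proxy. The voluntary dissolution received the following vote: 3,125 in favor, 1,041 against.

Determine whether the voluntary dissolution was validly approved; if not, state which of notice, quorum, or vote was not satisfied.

Valid — all requirements satisfied.

Notice: 45 days given; 45 required. Satisfied.
Quorum: 10% of 41,572 = 4,157.20, rounded up to 4,158; 4,166 present. Satisfied.
Vote: requires three-fourths of those present (4,166); 3/4 of 4166 = 3124.50, rounded up to 3125, so 3,125 needed; 3,125 in favor. Satisfied.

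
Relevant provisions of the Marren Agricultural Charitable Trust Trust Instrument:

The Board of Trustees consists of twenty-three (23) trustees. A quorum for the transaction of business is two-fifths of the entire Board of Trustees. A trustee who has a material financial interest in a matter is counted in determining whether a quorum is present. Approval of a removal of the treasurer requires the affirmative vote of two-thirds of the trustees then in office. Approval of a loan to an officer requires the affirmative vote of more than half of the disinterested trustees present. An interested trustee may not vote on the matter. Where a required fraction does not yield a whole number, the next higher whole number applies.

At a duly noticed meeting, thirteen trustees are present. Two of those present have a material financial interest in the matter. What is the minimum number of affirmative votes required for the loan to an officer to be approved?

6

The loan to an officer requires a majority of the disinterested trustees present (13 − 2 = 11).
A majority of 11 is 6.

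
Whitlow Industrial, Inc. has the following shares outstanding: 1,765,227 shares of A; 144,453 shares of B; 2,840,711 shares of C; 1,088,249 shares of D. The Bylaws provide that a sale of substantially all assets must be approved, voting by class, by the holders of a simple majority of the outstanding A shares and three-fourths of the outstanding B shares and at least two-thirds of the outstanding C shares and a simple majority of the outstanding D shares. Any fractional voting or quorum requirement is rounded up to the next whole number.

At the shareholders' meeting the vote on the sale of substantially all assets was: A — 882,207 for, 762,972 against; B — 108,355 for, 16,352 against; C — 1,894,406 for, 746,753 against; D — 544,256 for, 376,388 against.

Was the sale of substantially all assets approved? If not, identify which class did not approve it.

A: a majority of 1765227 is 882614; 882,614 required, 882,207 in favor — not approved.
B: 3/4 of 144453 = 108339.75, rounded up to 108340; 108,340 required, 108,355 in favor — approved.
C: 2/3 of 2840711 = 1893807.33, rounded up to 1893808; 1,893,808 required, 1,894,406 in favor — approved.
D: a majority of 1088249 is 544125; 544,125 required, 544,256 in favor — approved.

Not approved — the A shares did not give the required vote.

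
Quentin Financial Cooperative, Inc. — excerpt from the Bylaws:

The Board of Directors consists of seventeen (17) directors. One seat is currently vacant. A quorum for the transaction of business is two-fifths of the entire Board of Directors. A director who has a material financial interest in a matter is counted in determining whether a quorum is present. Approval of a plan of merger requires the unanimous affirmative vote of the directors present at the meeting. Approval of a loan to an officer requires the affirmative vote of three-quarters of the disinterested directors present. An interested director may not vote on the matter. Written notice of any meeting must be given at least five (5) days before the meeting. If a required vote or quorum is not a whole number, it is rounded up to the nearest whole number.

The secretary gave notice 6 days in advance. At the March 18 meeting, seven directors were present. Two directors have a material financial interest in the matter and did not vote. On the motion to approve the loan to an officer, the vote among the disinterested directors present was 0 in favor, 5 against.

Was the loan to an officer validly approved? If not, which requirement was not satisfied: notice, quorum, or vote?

Notice: 6 days given; 5 required (6 ≥ 5). Satisfied.
Quorum: 7 present (interested directors count toward quorum); quorum is 7. Satisfied.
Vote: the loan to an officer requires three-fourths of the disinterested directors present (7 − 2 = 5). 3/4 of 5 = 3.75, rounded up to 4, so 4 affirmative votes are needed; 0 voted in favor. Not satisfied.

Invalid — vote requirement not satisfied.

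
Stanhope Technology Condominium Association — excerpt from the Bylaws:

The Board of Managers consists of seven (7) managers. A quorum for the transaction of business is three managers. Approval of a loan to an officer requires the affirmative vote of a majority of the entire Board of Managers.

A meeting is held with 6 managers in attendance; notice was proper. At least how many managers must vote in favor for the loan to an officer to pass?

4

The loan to an officer requires a majority of the entire Board of Managers (7).
A majority of 7 is 4.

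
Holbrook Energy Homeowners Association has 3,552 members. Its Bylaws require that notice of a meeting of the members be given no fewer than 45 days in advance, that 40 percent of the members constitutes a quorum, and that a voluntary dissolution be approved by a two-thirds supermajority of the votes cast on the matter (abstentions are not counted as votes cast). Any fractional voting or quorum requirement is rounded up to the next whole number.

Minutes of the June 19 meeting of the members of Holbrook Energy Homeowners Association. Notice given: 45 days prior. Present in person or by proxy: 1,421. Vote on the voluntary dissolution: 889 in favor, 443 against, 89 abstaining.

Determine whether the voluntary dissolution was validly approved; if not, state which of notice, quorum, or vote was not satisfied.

Valid — all requirements satisfied.

Notice: 45 days given; 45 required. Satisfied.
Quorum: 40% of 3,552 = 1,420.80, rounded up to 1,421; 1,421 present. Satisfied.
Vote: requires two-thirds of the votes cast (1,421 − 89 abstaining = 1,332); 2/3 of 1332 = 888, so 888 needed; 889 in favor. Satisfied.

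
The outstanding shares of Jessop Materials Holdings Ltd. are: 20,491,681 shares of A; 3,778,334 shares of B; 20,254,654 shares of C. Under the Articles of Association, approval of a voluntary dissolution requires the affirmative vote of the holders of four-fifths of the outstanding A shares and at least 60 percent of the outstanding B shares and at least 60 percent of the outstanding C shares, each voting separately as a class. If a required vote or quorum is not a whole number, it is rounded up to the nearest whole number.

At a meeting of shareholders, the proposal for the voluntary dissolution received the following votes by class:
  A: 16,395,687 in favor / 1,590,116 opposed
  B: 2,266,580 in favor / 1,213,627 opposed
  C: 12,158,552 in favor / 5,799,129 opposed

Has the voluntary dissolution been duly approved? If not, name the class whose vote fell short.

Not approved — the B shares did not give the required vote.

A: 4/5 of 20491681 = 16393344.80, rounded up to 16393345; 16,393,345 required, 16,395,687 in favor — approved.
B: 3/5 of 3778334 = 2267000.40, rounded up to 2267001; 2,267,001 required, 2,266,580 in favor — not approved.
C: 3/5 of 20254654 = 12152792.40, rounded up to 12152793; 12,152,793 required, 12,158,552 in favor — approved.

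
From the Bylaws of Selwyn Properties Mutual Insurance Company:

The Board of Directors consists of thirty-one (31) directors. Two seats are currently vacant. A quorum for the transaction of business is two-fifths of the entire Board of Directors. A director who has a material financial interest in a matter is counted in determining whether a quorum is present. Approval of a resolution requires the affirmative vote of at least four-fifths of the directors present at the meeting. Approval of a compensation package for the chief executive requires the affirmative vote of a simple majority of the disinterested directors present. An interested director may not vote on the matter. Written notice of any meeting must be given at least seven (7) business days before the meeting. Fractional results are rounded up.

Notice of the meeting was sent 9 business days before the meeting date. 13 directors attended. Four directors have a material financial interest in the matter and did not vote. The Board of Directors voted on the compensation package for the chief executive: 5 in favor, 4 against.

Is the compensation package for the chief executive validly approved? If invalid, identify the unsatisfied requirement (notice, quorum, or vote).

Valid — all requirements satisfied.

Notice: 9 business days given; 7 required (9 ≥ 7). Satisfied.
Quorum: 13 present (interested directors count toward quorum); quorum is 13. Satisfied.
Vote: the compensation package for the chief executive requires a majority of the disinterested directors present (13 − 4 = 9). A majority of 9 is 5, so 5 affirmative votes are needed; 5 voted in favor. Satisfied.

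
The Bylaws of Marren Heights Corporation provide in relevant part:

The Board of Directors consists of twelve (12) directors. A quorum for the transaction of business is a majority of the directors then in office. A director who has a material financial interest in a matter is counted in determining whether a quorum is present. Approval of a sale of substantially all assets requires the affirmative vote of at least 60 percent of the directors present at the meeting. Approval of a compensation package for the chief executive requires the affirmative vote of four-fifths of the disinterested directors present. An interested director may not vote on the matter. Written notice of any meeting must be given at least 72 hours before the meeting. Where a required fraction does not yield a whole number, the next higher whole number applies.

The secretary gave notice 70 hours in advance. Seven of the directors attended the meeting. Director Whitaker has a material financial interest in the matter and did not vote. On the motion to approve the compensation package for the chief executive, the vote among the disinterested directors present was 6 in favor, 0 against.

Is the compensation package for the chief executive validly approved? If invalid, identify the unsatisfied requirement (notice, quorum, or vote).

Invalid — notice requirement not satisfied.

Notice: 70 hours given; 72 required (70 < 72). Not satisfied.
Quorum: 7 present (interested directors count toward quorum); quorum is 7. Satisfied.
Vote: the compensation package for the chief executive requires four-fifths of the disinterested directors present (7 − 1 = 6). 4/5 of 6 = 4.80, rounded up to 5, so 5 affirmative votes are needed; 6 voted in favor. Satisfied.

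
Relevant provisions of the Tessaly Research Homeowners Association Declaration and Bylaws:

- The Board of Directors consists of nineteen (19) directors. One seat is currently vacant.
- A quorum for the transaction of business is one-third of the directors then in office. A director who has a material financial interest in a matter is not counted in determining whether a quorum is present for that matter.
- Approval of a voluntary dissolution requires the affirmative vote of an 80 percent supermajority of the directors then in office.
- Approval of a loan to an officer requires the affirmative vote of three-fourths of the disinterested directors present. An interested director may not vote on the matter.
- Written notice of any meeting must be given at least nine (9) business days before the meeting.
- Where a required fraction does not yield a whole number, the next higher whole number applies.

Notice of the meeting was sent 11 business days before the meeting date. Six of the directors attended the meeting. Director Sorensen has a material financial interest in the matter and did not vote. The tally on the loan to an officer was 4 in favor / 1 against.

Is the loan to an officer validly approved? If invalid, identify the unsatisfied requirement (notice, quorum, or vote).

Notice: 11 business days given; 9 required (11 ≥ 9). Satisfied.
Quorum: 6 present, but the 1 interested director does not count, leaving 5. Quorum is 6. Not satisfied.
Vote: the loan to an officer requires three-fourths of the disinterested directors present (6 − 1 = 5). 3/4 of 5 = 3.75, rounded up to 4, so 4 affirmative votes are needed; 4 voted in favor. Satisfied. (Moot — without a quorum no business can be validly transacted.)

Invalid — quorum requirement not satisfied.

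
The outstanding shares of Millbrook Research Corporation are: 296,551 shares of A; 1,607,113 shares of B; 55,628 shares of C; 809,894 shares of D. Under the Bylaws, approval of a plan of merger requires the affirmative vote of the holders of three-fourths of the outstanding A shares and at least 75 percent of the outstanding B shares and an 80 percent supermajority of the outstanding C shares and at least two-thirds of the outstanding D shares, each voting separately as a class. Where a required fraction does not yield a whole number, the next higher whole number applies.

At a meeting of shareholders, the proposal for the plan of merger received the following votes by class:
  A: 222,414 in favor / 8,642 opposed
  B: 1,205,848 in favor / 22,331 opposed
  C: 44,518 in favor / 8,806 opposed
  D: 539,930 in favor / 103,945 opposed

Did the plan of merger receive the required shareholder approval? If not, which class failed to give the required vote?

A: 3/4 of 296551 = 222413.25, rounded up to 222414; 222,414 required, 222,414 in favor — approved.
B: 3/4 of 1607113 = 1205334.75, rounded up to 1205335; 1,205,335 required, 1,205,848 in favor — approved.
C: 4/5 of 55628 = 44502.40, rounded up to 44503; 44,503 required, 44,518 in favor — approved.
D: 2/3 of 809894 = 539929.33, rounded up to 539930; 539,930 required, 539,930 in favor — approved.

Approved — every class gave the required vote.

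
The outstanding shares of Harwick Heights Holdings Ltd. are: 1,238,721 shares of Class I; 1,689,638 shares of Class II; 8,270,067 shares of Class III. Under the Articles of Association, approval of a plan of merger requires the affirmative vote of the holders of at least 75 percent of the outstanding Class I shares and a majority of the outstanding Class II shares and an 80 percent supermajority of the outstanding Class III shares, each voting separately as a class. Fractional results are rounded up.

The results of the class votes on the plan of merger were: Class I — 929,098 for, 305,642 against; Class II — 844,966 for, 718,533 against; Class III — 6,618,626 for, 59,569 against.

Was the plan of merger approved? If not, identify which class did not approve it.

Approved — every class gave the required vote.

Class I: 3/4 of 1238721 = 929040.75, rounded up to 929041; 929,041 required, 929,098 in favor — approved.
Class II: a majority of 1689638 is 844820; 844,820 required, 844,966 in favor — approved.
Class III: 4/5 of 8270067 = 6616053.60, rounded up to 6616054; 6,616,054 required, 6,618,626 in favor — approved.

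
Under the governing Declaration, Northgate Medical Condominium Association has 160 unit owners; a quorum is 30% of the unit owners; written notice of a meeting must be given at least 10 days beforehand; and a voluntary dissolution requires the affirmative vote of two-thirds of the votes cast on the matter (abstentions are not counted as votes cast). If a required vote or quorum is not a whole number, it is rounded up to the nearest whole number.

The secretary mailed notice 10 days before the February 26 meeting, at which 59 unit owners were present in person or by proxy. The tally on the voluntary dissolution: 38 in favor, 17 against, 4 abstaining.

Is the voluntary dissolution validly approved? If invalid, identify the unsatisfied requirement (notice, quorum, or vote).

Notice: 10 days given; 10 required. Satisfied.
Quorum: 30% of 160 = 48; 59 present. Satisfied.
Vote: requires two-thirds of the votes cast (59 − 4 abstaining = 55); 2/3 of 55 = 36.67, rounded up to 37, so 37 needed; 38 in favor. Satisfied.

Valid — all requirements satisfied.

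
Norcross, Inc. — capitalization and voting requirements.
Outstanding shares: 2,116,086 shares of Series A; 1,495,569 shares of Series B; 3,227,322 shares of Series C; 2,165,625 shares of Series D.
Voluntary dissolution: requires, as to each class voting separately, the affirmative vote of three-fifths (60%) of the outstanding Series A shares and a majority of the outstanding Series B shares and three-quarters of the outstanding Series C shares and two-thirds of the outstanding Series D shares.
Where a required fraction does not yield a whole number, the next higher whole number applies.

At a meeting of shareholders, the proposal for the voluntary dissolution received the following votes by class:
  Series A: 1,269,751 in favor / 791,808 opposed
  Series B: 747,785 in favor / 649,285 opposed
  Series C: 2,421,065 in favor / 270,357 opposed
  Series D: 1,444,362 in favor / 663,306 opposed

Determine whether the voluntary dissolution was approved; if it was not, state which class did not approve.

Approved — every class gave the required vote.

Series A: 3/5 of 2116086 = 1269651.60, rounded up to 1269652; 1,269,652 required, 1,269,751 in favor — approved.
Series B: a majority of 1495569 is 747785; 747,785 required, 747,785 in favor — approved.
Series C: 3/4 of 3227322 = 2420491.50, rounded up to 2420492; 2,420,492 required, 2,421,065 in favor — approved.
Series D: 2/3 of 2165625 = 1443750; 1,443,750 required, 1,444,362 in favor — approved.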